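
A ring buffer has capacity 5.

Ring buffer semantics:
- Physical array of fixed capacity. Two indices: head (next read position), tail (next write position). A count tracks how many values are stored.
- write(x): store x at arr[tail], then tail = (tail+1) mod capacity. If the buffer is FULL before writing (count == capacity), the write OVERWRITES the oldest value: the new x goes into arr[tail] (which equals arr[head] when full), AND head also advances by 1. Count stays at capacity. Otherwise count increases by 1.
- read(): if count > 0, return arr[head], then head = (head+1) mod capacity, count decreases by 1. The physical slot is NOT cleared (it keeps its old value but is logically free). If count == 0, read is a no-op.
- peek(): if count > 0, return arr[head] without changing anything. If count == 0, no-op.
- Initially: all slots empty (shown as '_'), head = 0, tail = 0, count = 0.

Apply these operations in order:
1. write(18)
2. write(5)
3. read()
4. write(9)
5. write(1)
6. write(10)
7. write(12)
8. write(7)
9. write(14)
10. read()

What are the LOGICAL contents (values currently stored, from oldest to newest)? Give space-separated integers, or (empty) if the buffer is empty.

After op 1 (write(18)): arr=[18 _ _ _ _] head=0 tail=1 count=1
After op 2 (write(5)): arr=[18 5 _ _ _] head=0 tail=2 count=2
After op 3 (read()): arr=[18 5 _ _ _] head=1 tail=2 count=1
After op 4 (write(9)): arr=[18 5 9 _ _] head=1 tail=3 count=2
After op 5 (write(1)): arr=[18 5 9 1 _] head=1 tail=4 count=3
After op 6 (write(10)): arr=[18 5 9 1 10] head=1 tail=0 count=4
After op 7 (write(12)): arr=[12 5 9 1 10] head=1 tail=1 count=5
After op 8 (write(7)): arr=[12 7 9 1 10] head=2 tail=2 count=5
After op 9 (write(14)): arr=[12 7 14 1 10] head=3 tail=3 count=5
After op 10 (read()): arr=[12 7 14 1 10] head=4 tail=3 count=4

Answer: 10 12 7 14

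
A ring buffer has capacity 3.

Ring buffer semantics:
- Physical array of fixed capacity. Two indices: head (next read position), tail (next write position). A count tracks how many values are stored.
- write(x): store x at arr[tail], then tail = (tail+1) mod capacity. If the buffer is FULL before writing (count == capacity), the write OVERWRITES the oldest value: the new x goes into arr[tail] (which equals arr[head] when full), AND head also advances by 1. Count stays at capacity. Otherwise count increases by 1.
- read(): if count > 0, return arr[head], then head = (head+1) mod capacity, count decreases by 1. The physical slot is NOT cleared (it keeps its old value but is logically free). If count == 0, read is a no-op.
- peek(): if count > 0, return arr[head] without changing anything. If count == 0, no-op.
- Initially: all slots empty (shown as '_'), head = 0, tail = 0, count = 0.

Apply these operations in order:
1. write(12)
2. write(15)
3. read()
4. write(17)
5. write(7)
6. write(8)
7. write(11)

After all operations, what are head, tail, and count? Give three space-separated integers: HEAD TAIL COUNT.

Answer: 0 0 3

Derivation:
After op 1 (write(12)): arr=[12 _ _] head=0 tail=1 count=1
After op 2 (write(15)): arr=[12 15 _] head=0 tail=2 count=2
After op 3 (read()): arr=[12 15 _] head=1 tail=2 count=1
After op 4 (write(17)): arr=[12 15 17] head=1 tail=0 count=2
After op 5 (write(7)): arr=[7 15 17] head=1 tail=1 count=3
After op 6 (write(8)): arr=[7 8 17] head=2 tail=2 count=3
After op 7 (write(11)): arr=[7 8 11] head=0 tail=0 count=3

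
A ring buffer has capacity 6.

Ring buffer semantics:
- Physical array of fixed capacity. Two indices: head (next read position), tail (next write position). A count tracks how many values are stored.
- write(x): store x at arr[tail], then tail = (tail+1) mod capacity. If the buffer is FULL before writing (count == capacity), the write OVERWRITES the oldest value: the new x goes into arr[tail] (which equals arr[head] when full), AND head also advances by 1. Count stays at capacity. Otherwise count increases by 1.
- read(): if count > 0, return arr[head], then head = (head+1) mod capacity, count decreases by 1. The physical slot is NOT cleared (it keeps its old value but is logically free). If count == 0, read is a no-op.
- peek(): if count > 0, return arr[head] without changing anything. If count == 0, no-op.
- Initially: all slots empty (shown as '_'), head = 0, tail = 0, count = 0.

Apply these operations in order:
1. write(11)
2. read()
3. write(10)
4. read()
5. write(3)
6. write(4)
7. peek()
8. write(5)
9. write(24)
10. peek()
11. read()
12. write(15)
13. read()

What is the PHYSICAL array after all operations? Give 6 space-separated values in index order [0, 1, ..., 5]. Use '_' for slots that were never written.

Answer: 15 10 3 4 5 24

Derivation:
After op 1 (write(11)): arr=[11 _ _ _ _ _] head=0 tail=1 count=1
After op 2 (read()): arr=[11 _ _ _ _ _] head=1 tail=1 count=0
After op 3 (write(10)): arr=[11 10 _ _ _ _] head=1 tail=2 count=1
After op 4 (read()): arr=[11 10 _ _ _ _] head=2 tail=2 count=0
After op 5 (write(3)): arr=[11 10 3 _ _ _] head=2 tail=3 count=1
After op 6 (write(4)): arr=[11 10 3 4 _ _] head=2 tail=4 count=2
After op 7 (peek()): arr=[11 10 3 4 _ _] head=2 tail=4 count=2
After op 8 (write(5)): arr=[11 10 3 4 5 _] head=2 tail=5 count=3
After op 9 (write(24)): arr=[11 10 3 4 5 24] head=2 tail=0 count=4
After op 10 (peek()): arr=[11 10 3 4 5 24] head=2 tail=0 count=4
After op 11 (read()): arr=[11 10 3 4 5 24] head=3 tail=0 count=3
After op 12 (write(15)): arr=[15 10 3 4 5 24] head=3 tail=1 count=4
After op 13 (read()): arr=[15 10 3 4 5 24] head=4 tail=1 count=3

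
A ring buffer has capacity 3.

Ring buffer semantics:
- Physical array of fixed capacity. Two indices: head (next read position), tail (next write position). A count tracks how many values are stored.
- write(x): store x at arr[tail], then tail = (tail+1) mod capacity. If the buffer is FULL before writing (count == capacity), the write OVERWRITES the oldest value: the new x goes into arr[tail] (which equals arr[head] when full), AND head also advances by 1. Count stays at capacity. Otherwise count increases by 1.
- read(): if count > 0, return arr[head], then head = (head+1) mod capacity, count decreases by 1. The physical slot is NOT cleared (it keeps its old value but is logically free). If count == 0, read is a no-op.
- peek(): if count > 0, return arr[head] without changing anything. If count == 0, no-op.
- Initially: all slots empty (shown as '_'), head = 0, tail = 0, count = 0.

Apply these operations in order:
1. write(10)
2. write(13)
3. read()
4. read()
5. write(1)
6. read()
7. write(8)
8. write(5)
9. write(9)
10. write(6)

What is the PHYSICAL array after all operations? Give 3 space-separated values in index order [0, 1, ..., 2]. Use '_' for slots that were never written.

After op 1 (write(10)): arr=[10 _ _] head=0 tail=1 count=1
After op 2 (write(13)): arr=[10 13 _] head=0 tail=2 count=2
After op 3 (read()): arr=[10 13 _] head=1 tail=2 count=1
After op 4 (read()): arr=[10 13 _] head=2 tail=2 count=0
After op 5 (write(1)): arr=[10 13 1] head=2 tail=0 count=1
After op 6 (read()): arr=[10 13 1] head=0 tail=0 count=0
After op 7 (write(8)): arr=[8 13 1] head=0 tail=1 count=1
After op 8 (write(5)): arr=[8 5 1] head=0 tail=2 count=2
After op 9 (write(9)): arr=[8 5 9] head=0 tail=0 count=3
After op 10 (write(6)): arr=[6 5 9] head=1 tail=1 count=3

Answer: 6 5 9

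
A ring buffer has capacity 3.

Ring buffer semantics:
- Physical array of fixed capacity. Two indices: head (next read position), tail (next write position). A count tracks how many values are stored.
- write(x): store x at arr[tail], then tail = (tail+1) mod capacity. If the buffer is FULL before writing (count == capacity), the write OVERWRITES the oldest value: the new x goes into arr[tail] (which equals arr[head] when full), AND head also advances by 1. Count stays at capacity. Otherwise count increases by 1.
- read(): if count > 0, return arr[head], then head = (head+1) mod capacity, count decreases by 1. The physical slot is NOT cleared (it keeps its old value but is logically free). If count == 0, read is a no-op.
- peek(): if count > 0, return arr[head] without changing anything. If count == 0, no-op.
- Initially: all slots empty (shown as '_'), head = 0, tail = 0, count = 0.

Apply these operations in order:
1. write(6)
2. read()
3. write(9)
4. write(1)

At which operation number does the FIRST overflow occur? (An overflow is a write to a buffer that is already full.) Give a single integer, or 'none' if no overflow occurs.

Answer: none

Derivation:
After op 1 (write(6)): arr=[6 _ _] head=0 tail=1 count=1
After op 2 (read()): arr=[6 _ _] head=1 tail=1 count=0
After op 3 (write(9)): arr=[6 9 _] head=1 tail=2 count=1
After op 4 (write(1)): arr=[6 9 1] head=1 tail=0 count=2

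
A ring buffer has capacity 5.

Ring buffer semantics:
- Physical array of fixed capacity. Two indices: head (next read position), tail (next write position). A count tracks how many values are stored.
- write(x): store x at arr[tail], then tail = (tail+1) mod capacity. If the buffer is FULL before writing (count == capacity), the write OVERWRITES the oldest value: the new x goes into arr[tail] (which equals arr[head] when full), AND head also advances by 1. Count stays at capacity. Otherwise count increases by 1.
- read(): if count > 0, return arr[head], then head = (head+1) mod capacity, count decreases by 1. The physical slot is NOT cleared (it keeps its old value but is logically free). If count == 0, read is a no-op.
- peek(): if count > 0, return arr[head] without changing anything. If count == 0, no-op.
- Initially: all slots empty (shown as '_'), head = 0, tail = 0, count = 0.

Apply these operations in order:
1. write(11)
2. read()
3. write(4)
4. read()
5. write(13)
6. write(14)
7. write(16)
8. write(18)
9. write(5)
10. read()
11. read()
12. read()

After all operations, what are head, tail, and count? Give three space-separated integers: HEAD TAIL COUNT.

After op 1 (write(11)): arr=[11 _ _ _ _] head=0 tail=1 count=1
After op 2 (read()): arr=[11 _ _ _ _] head=1 tail=1 count=0
After op 3 (write(4)): arr=[11 4 _ _ _] head=1 tail=2 count=1
After op 4 (read()): arr=[11 4 _ _ _] head=2 tail=2 count=0
After op 5 (write(13)): arr=[11 4 13 _ _] head=2 tail=3 count=1
After op 6 (write(14)): arr=[11 4 13 14 _] head=2 tail=4 count=2
After op 7 (write(16)): arr=[11 4 13 14 16] head=2 tail=0 count=3
After op 8 (write(18)): arr=[18 4 13 14 16] head=2 tail=1 count=4
After op 9 (write(5)): arr=[18 5 13 14 16] head=2 tail=2 count=5
After op 10 (read()): arr=[18 5 13 14 16] head=3 tail=2 count=4
After op 11 (read()): arr=[18 5 13 14 16] head=4 tail=2 count=3
After op 12 (read()): arr=[18 5 13 14 16] head=0 tail=2 count=2

Answer: 0 2 2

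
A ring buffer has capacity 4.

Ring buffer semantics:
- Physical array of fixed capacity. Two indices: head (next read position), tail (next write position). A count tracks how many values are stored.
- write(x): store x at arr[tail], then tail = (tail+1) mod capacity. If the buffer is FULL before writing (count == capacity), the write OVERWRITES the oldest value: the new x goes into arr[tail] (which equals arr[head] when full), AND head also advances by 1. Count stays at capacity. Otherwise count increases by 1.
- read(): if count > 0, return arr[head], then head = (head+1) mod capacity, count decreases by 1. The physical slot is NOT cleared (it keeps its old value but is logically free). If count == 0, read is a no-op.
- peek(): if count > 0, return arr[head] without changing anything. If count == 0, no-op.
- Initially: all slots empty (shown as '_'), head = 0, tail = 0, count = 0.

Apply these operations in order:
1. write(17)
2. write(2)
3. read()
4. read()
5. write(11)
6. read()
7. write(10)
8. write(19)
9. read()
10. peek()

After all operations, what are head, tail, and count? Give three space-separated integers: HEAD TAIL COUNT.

Answer: 0 1 1

Derivation:
After op 1 (write(17)): arr=[17 _ _ _] head=0 tail=1 count=1
After op 2 (write(2)): arr=[17 2 _ _] head=0 tail=2 count=2
After op 3 (read()): arr=[17 2 _ _] head=1 tail=2 count=1
After op 4 (read()): arr=[17 2 _ _] head=2 tail=2 count=0
After op 5 (write(11)): arr=[17 2 11 _] head=2 tail=3 count=1
After op 6 (read()): arr=[17 2 11 _] head=3 tail=3 count=0
After op 7 (write(10)): arr=[17 2 11 10] head=3 tail=0 count=1
After op 8 (write(19)): arr=[19 2 11 10] head=3 tail=1 count=2
After op 9 (read()): arr=[19 2 11 10] head=0 tail=1 count=1
After op 10 (peek()): arr=[19 2 11 10] head=0 tail=1 count=1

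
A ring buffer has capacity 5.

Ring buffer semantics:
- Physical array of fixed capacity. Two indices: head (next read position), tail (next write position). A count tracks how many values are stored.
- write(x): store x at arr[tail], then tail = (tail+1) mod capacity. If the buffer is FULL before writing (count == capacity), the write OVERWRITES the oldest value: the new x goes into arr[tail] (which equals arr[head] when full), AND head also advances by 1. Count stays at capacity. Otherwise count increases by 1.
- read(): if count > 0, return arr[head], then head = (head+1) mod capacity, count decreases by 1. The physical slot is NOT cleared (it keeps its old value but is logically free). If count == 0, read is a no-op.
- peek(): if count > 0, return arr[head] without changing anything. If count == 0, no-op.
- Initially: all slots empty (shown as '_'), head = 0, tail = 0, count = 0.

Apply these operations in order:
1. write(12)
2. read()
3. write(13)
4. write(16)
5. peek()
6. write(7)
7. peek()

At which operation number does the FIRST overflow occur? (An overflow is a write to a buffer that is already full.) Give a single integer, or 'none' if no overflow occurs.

After op 1 (write(12)): arr=[12 _ _ _ _] head=0 tail=1 count=1
After op 2 (read()): arr=[12 _ _ _ _] head=1 tail=1 count=0
After op 3 (write(13)): arr=[12 13 _ _ _] head=1 tail=2 count=1
After op 4 (write(16)): arr=[12 13 16 _ _] head=1 tail=3 count=2
After op 5 (peek()): arr=[12 13 16 _ _] head=1 tail=3 count=2
After op 6 (write(7)): arr=[12 13 16 7 _] head=1 tail=4 count=3
After op 7 (peek()): arr=[12 13 16 7 _] head=1 tail=4 count=3

Answer: none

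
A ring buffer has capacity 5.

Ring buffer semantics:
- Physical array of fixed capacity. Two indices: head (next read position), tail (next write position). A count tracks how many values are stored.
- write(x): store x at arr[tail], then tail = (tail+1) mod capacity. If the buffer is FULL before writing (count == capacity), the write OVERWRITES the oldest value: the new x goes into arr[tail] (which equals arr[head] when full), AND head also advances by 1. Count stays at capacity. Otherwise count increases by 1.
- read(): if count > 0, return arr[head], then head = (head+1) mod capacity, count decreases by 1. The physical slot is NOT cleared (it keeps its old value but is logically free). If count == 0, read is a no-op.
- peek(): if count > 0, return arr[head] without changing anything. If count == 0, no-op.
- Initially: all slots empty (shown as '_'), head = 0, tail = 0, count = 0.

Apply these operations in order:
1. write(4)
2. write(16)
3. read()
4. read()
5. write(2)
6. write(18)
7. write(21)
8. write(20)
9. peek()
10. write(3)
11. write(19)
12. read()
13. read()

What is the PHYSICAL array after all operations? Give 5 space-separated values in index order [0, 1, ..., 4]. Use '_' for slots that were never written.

Answer: 20 3 19 18 21

Derivation:
After op 1 (write(4)): arr=[4 _ _ _ _] head=0 tail=1 count=1
After op 2 (write(16)): arr=[4 16 _ _ _] head=0 tail=2 count=2
After op 3 (read()): arr=[4 16 _ _ _] head=1 tail=2 count=1
After op 4 (read()): arr=[4 16 _ _ _] head=2 tail=2 count=0
After op 5 (write(2)): arr=[4 16 2 _ _] head=2 tail=3 count=1
After op 6 (write(18)): arr=[4 16 2 18 _] head=2 tail=4 count=2
After op 7 (write(21)): arr=[4 16 2 18 21] head=2 tail=0 count=3
After op 8 (write(20)): arr=[20 16 2 18 21] head=2 tail=1 count=4
After op 9 (peek()): arr=[20 16 2 18 21] head=2 tail=1 count=4
After op 10 (write(3)): arr=[20 3 2 18 21] head=2 tail=2 count=5
After op 11 (write(19)): arr=[20 3 19 18 21] head=3 tail=3 count=5
After op 12 (read()): arr=[20 3 19 18 21] head=4 tail=3 count=4
After op 13 (read()): arr=[20 3 19 18 21] head=0 tail=3 count=3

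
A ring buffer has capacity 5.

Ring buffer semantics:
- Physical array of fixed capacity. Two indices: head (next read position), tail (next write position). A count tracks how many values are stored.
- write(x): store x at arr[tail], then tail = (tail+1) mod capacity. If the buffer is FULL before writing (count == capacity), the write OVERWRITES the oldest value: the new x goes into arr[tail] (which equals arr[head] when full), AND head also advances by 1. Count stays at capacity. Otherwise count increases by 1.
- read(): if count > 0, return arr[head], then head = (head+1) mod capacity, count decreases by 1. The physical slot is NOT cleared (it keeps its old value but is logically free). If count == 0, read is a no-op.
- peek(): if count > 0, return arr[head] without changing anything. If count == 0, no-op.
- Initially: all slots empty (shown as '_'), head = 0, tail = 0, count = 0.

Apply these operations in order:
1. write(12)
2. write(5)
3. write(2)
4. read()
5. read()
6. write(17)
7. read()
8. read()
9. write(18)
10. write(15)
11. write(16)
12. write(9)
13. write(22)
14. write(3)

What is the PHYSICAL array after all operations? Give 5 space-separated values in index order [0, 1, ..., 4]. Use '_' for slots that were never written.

Answer: 15 16 9 22 3

Derivation:
After op 1 (write(12)): arr=[12 _ _ _ _] head=0 tail=1 count=1
After op 2 (write(5)): arr=[12 5 _ _ _] head=0 tail=2 count=2
After op 3 (write(2)): arr=[12 5 2 _ _] head=0 tail=3 count=3
After op 4 (read()): arr=[12 5 2 _ _] head=1 tail=3 count=2
After op 5 (read()): arr=[12 5 2 _ _] head=2 tail=3 count=1
After op 6 (write(17)): arr=[12 5 2 17 _] head=2 tail=4 count=2
After op 7 (read()): arr=[12 5 2 17 _] head=3 tail=4 count=1
After op 8 (read()): arr=[12 5 2 17 _] head=4 tail=4 count=0
After op 9 (write(18)): arr=[12 5 2 17 18] head=4 tail=0 count=1
After op 10 (write(15)): arr=[15 5 2 17 18] head=4 tail=1 count=2
After op 11 (write(16)): arr=[15 16 2 17 18] head=4 tail=2 count=3
After op 12 (write(9)): arr=[15 16 9 17 18] head=4 tail=3 count=4
After op 13 (write(22)): arr=[15 16 9 22 18] head=4 tail=4 count=5
After op 14 (write(3)): arr=[15 16 9 22 3] head=0 tail=0 count=5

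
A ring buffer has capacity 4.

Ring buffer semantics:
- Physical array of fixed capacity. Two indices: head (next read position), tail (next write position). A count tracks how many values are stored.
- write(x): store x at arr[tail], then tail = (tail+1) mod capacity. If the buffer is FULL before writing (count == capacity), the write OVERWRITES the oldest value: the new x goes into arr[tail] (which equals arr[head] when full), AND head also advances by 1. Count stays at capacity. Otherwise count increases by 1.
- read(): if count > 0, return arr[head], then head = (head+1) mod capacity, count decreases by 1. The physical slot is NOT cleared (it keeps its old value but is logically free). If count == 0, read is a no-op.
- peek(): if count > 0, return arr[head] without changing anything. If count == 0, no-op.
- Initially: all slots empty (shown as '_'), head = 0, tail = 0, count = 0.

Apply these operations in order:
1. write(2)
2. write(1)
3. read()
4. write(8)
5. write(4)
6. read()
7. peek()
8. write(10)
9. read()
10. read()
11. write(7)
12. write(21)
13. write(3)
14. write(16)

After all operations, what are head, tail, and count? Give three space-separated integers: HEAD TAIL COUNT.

After op 1 (write(2)): arr=[2 _ _ _] head=0 tail=1 count=1
After op 2 (write(1)): arr=[2 1 _ _] head=0 tail=2 count=2
After op 3 (read()): arr=[2 1 _ _] head=1 tail=2 count=1
After op 4 (write(8)): arr=[2 1 8 _] head=1 tail=3 count=2
After op 5 (write(4)): arr=[2 1 8 4] head=1 tail=0 count=3
After op 6 (read()): arr=[2 1 8 4] head=2 tail=0 count=2
After op 7 (peek()): arr=[2 1 8 4] head=2 tail=0 count=2
After op 8 (write(10)): arr=[10 1 8 4] head=2 tail=1 count=3
After op 9 (read()): arr=[10 1 8 4] head=3 tail=1 count=2
After op 10 (read()): arr=[10 1 8 4] head=0 tail=1 count=1
After op 11 (write(7)): arr=[10 7 8 4] head=0 tail=2 count=2
After op 12 (write(21)): arr=[10 7 21 4] head=0 tail=3 count=3
After op 13 (write(3)): arr=[10 7 21 3] head=0 tail=0 count=4
After op 14 (write(16)): arr=[16 7 21 3] head=1 tail=1 count=4

Answer: 1 1 4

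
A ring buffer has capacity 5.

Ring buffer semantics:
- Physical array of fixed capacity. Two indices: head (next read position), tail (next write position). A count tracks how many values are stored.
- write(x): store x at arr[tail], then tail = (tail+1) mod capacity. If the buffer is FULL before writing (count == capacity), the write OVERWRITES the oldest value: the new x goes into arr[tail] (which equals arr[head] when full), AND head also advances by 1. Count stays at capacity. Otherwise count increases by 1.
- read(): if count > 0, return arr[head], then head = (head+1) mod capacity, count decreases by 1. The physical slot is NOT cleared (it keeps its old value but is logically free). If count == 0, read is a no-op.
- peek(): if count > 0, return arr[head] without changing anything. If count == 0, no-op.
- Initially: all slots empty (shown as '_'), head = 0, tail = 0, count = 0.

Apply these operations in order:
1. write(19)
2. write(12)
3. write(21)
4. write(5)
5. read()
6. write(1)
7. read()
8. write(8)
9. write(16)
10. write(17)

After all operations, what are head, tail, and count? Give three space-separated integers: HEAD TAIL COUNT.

After op 1 (write(19)): arr=[19 _ _ _ _] head=0 tail=1 count=1
After op 2 (write(12)): arr=[19 12 _ _ _] head=0 tail=2 count=2
After op 3 (write(21)): arr=[19 12 21 _ _] head=0 tail=3 count=3
After op 4 (write(5)): arr=[19 12 21 5 _] head=0 tail=4 count=4
After op 5 (read()): arr=[19 12 21 5 _] head=1 tail=4 count=3
After op 6 (write(1)): arr=[19 12 21 5 1] head=1 tail=0 count=4
After op 7 (read()): arr=[19 12 21 5 1] head=2 tail=0 count=3
After op 8 (write(8)): arr=[8 12 21 5 1] head=2 tail=1 count=4
After op 9 (write(16)): arr=[8 16 21 5 1] head=2 tail=2 count=5
After op 10 (write(17)): arr=[8 16 17 5 1] head=3 tail=3 count=5

Answer: 3 3 5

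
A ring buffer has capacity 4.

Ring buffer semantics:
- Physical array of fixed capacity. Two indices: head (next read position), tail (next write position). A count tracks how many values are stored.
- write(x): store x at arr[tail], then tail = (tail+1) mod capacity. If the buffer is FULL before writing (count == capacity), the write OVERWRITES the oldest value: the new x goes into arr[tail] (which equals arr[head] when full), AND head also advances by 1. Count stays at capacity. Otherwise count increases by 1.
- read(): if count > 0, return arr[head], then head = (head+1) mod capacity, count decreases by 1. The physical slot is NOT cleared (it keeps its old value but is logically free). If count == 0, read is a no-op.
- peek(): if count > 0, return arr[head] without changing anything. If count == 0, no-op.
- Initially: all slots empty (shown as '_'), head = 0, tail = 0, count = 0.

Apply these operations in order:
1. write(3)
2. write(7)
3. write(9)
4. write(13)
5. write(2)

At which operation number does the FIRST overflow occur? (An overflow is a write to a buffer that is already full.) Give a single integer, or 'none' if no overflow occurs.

After op 1 (write(3)): arr=[3 _ _ _] head=0 tail=1 count=1
After op 2 (write(7)): arr=[3 7 _ _] head=0 tail=2 count=2
After op 3 (write(9)): arr=[3 7 9 _] head=0 tail=3 count=3
After op 4 (write(13)): arr=[3 7 9 13] head=0 tail=0 count=4
After op 5 (write(2)): arr=[2 7 9 13] head=1 tail=1 count=4

Answer: 5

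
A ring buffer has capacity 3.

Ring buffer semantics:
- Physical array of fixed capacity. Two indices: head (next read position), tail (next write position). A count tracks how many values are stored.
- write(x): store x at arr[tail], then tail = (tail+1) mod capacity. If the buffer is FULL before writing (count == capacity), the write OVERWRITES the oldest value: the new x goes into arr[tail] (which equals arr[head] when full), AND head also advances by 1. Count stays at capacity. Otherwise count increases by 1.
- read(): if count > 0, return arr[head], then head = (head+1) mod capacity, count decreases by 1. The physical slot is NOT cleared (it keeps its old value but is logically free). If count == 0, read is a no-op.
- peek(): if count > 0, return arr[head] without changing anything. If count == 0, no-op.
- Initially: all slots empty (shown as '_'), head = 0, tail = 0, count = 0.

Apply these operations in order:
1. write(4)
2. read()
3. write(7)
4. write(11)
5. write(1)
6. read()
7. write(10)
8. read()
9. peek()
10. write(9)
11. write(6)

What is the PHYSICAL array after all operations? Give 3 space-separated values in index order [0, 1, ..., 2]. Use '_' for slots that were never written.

Answer: 6 10 9

Derivation:
After op 1 (write(4)): arr=[4 _ _] head=0 tail=1 count=1
After op 2 (read()): arr=[4 _ _] head=1 tail=1 count=0
After op 3 (write(7)): arr=[4 7 _] head=1 tail=2 count=1
After op 4 (write(11)): arr=[4 7 11] head=1 tail=0 count=2
After op 5 (write(1)): arr=[1 7 11] head=1 tail=1 count=3
After op 6 (read()): arr=[1 7 11] head=2 tail=1 count=2
After op 7 (write(10)): arr=[1 10 11] head=2 tail=2 count=3
After op 8 (read()): arr=[1 10 11] head=0 tail=2 count=2
After op 9 (peek()): arr=[1 10 11] head=0 tail=2 count=2
After op 10 (write(9)): arr=[1 10 9] head=0 tail=0 count=3
After op 11 (write(6)): arr=[6 10 9] head=1 tail=1 count=3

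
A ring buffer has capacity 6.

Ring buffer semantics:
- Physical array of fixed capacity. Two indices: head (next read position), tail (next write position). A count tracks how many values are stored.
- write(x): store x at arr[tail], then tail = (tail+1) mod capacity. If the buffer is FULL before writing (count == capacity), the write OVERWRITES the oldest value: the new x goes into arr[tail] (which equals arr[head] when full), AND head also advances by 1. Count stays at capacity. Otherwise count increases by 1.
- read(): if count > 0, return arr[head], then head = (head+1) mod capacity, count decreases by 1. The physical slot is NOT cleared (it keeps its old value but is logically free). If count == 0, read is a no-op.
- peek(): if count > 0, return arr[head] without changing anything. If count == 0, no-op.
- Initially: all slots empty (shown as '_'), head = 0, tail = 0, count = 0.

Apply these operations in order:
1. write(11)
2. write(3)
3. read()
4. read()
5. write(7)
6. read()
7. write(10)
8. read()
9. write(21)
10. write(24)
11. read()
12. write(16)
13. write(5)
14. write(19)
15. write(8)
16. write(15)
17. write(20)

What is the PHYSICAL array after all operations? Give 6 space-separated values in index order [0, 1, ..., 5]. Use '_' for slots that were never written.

Answer: 16 5 19 8 15 20

Derivation:
After op 1 (write(11)): arr=[11 _ _ _ _ _] head=0 tail=1 count=1
After op 2 (write(3)): arr=[11 3 _ _ _ _] head=0 tail=2 count=2
After op 3 (read()): arr=[11 3 _ _ _ _] head=1 tail=2 count=1
After op 4 (read()): arr=[11 3 _ _ _ _] head=2 tail=2 count=0
After op 5 (write(7)): arr=[11 3 7 _ _ _] head=2 tail=3 count=1
After op 6 (read()): arr=[11 3 7 _ _ _] head=3 tail=3 count=0
After op 7 (write(10)): arr=[11 3 7 10 _ _] head=3 tail=4 count=1
After op 8 (read()): arr=[11 3 7 10 _ _] head=4 tail=4 count=0
After op 9 (write(21)): arr=[11 3 7 10 21 _] head=4 tail=5 count=1
After op 10 (write(24)): arr=[11 3 7 10 21 24] head=4 tail=0 count=2
After op 11 (read()): arr=[11 3 7 10 21 24] head=5 tail=0 count=1
After op 12 (write(16)): arr=[16 3 7 10 21 24] head=5 tail=1 count=2
After op 13 (write(5)): arr=[16 5 7 10 21 24] head=5 tail=2 count=3
After op 14 (write(19)): arr=[16 5 19 10 21 24] head=5 tail=3 count=4
After op 15 (write(8)): arr=[16 5 19 8 21 24] head=5 tail=4 count=5
After op 16 (write(15)): arr=[16 5 19 8 15 24] head=5 tail=5 count=6
After op 17 (write(20)): arr=[16 5 19 8 15 20] head=0 tail=0 count=6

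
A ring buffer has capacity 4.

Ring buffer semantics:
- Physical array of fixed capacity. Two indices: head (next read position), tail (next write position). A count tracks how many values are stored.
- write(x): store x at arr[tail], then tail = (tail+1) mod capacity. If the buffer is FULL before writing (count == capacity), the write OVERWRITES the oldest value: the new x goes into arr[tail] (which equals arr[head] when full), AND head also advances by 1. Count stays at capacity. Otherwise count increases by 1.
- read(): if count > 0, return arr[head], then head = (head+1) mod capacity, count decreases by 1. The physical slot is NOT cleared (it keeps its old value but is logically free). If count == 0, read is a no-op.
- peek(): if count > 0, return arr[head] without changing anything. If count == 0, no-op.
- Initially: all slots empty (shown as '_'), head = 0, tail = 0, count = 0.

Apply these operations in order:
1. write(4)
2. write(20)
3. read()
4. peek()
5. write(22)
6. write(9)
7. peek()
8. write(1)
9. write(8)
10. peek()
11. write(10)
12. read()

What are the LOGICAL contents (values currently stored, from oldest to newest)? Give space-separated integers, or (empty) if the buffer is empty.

Answer: 1 8 10

Derivation:
After op 1 (write(4)): arr=[4 _ _ _] head=0 tail=1 count=1
After op 2 (write(20)): arr=[4 20 _ _] head=0 tail=2 count=2
After op 3 (read()): arr=[4 20 _ _] head=1 tail=2 count=1
After op 4 (peek()): arr=[4 20 _ _] head=1 tail=2 count=1
After op 5 (write(22)): arr=[4 20 22 _] head=1 tail=3 count=2
After op 6 (write(9)): arr=[4 20 22 9] head=1 tail=0 count=3
After op 7 (peek()): arr=[4 20 22 9] head=1 tail=0 count=3
After op 8 (write(1)): arr=[1 20 22 9] head=1 tail=1 count=4
After op 9 (write(8)): arr=[1 8 22 9] head=2 tail=2 count=4
After op 10 (peek()): arr=[1 8 22 9] head=2 tail=2 count=4
After op 11 (write(10)): arr=[1 8 10 9] head=3 tail=3 count=4
After op 12 (read()): arr=[1 8 10 9] head=0 tail=3 count=3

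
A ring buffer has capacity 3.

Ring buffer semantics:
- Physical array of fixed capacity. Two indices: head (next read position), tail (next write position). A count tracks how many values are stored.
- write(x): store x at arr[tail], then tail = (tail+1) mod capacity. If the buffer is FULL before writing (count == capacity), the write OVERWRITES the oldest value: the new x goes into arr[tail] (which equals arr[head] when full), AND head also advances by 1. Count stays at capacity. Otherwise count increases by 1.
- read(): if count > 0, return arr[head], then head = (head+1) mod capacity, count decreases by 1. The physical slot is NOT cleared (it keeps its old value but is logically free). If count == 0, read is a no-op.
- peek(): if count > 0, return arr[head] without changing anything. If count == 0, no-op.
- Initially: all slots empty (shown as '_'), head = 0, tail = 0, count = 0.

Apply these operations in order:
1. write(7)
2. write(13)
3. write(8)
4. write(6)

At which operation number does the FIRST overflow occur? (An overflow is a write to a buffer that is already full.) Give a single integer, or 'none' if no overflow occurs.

Answer: 4

Derivation:
After op 1 (write(7)): arr=[7 _ _] head=0 tail=1 count=1
After op 2 (write(13)): arr=[7 13 _] head=0 tail=2 count=2
After op 3 (write(8)): arr=[7 13 8] head=0 tail=0 count=3
After op 4 (write(6)): arr=[6 13 8] head=1 tail=1 count=3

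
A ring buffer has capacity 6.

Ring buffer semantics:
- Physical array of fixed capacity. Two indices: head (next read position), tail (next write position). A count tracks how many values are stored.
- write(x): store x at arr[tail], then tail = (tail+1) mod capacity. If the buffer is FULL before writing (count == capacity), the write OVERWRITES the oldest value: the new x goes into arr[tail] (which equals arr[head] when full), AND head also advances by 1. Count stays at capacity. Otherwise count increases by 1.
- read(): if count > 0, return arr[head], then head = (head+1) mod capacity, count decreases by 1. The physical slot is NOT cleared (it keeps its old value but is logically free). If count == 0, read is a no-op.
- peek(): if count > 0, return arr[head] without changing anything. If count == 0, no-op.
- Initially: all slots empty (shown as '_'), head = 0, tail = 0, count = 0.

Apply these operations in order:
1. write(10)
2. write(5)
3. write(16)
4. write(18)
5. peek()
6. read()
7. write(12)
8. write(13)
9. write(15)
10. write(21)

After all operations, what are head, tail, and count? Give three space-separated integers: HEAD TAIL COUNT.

After op 1 (write(10)): arr=[10 _ _ _ _ _] head=0 tail=1 count=1
After op 2 (write(5)): arr=[10 5 _ _ _ _] head=0 tail=2 count=2
After op 3 (write(16)): arr=[10 5 16 _ _ _] head=0 tail=3 count=3
After op 4 (write(18)): arr=[10 5 16 18 _ _] head=0 tail=4 count=4
After op 5 (peek()): arr=[10 5 16 18 _ _] head=0 tail=4 count=4
After op 6 (read()): arr=[10 5 16 18 _ _] head=1 tail=4 count=3
After op 7 (write(12)): arr=[10 5 16 18 12 _] head=1 tail=5 count=4
After op 8 (write(13)): arr=[10 5 16 18 12 13] head=1 tail=0 count=5
After op 9 (write(15)): arr=[15 5 16 18 12 13] head=1 tail=1 count=6
After op 10 (write(21)): arr=[15 21 16 18 12 13] head=2 tail=2 count=6

Answer: 2 2 6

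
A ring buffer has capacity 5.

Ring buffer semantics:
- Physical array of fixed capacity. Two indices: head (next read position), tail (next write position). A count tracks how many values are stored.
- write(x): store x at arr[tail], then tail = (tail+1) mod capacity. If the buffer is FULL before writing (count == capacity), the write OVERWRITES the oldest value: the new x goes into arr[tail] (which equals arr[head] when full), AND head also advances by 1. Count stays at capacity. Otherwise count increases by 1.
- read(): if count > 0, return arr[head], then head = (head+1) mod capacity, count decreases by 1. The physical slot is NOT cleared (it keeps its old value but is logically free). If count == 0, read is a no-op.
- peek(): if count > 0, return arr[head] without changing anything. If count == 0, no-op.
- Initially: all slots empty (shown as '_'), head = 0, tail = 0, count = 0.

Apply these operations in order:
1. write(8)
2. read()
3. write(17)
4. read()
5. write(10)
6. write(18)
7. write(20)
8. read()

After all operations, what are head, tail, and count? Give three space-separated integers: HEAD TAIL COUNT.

After op 1 (write(8)): arr=[8 _ _ _ _] head=0 tail=1 count=1
After op 2 (read()): arr=[8 _ _ _ _] head=1 tail=1 count=0
After op 3 (write(17)): arr=[8 17 _ _ _] head=1 tail=2 count=1
After op 4 (read()): arr=[8 17 _ _ _] head=2 tail=2 count=0
After op 5 (write(10)): arr=[8 17 10 _ _] head=2 tail=3 count=1
After op 6 (write(18)): arr=[8 17 10 18 _] head=2 tail=4 count=2
After op 7 (write(20)): arr=[8 17 10 18 20] head=2 tail=0 count=3
After op 8 (read()): arr=[8 17 10 18 20] head=3 tail=0 count=2

Answer: 3 0 2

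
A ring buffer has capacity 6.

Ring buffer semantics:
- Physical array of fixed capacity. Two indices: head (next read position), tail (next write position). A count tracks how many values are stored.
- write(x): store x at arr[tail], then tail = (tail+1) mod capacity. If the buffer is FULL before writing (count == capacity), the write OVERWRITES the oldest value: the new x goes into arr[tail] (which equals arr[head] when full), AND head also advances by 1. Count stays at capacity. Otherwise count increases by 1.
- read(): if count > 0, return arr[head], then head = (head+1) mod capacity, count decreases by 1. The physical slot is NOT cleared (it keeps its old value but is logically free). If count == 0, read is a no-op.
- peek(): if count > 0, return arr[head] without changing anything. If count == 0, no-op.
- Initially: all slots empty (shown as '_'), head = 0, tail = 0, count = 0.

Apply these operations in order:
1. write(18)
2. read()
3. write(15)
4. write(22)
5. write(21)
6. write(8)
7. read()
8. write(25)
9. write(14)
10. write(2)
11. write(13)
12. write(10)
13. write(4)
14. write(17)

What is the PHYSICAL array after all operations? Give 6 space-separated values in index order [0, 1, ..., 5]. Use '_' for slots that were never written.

Answer: 14 2 13 10 4 17

Derivation:
After op 1 (write(18)): arr=[18 _ _ _ _ _] head=0 tail=1 count=1
After op 2 (read()): arr=[18 _ _ _ _ _] head=1 tail=1 count=0
After op 3 (write(15)): arr=[18 15 _ _ _ _] head=1 tail=2 count=1
After op 4 (write(22)): arr=[18 15 22 _ _ _] head=1 tail=3 count=2
After op 5 (write(21)): arr=[18 15 22 21 _ _] head=1 tail=4 count=3
After op 6 (write(8)): arr=[18 15 22 21 8 _] head=1 tail=5 count=4
After op 7 (read()): arr=[18 15 22 21 8 _] head=2 tail=5 count=3
After op 8 (write(25)): arr=[18 15 22 21 8 25] head=2 tail=0 count=4
After op 9 (write(14)): arr=[14 15 22 21 8 25] head=2 tail=1 count=5
After op 10 (write(2)): arr=[14 2 22 21 8 25] head=2 tail=2 count=6
After op 11 (write(13)): arr=[14 2 13 21 8 25] head=3 tail=3 count=6
After op 12 (write(10)): arr=[14 2 13 10 8 25] head=4 tail=4 count=6
After op 13 (write(4)): arr=[14 2 13 10 4 25] head=5 tail=5 count=6
After op 14 (write(17)): arr=[14 2 13 10 4 17] head=0 tail=0 count=6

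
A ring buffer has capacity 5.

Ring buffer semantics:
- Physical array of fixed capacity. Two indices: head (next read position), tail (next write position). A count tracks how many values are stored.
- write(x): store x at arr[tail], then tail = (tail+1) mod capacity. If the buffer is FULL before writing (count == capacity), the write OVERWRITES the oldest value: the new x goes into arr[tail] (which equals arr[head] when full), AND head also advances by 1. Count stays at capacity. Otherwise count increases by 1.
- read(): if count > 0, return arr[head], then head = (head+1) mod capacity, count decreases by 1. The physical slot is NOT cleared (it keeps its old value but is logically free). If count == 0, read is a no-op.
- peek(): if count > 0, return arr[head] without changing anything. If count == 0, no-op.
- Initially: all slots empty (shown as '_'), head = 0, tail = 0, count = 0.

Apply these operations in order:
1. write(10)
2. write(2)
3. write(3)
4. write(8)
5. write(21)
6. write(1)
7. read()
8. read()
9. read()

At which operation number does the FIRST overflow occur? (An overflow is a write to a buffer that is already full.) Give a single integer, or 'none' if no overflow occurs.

Answer: 6

Derivation:
After op 1 (write(10)): arr=[10 _ _ _ _] head=0 tail=1 count=1
After op 2 (write(2)): arr=[10 2 _ _ _] head=0 tail=2 count=2
After op 3 (write(3)): arr=[10 2 3 _ _] head=0 tail=3 count=3
After op 4 (write(8)): arr=[10 2 3 8 _] head=0 tail=4 count=4
After op 5 (write(21)): arr=[10 2 3 8 21] head=0 tail=0 count=5
After op 6 (write(1)): arr=[1 2 3 8 21] head=1 tail=1 count=5
After op 7 (read()): arr=[1 2 3 8 21] head=2 tail=1 count=4
After op 8 (read()): arr=[1 2 3 8 21] head=3 tail=1 count=3
After op 9 (read()): arr=[1 2 3 8 21] head=4 tail=1 count=2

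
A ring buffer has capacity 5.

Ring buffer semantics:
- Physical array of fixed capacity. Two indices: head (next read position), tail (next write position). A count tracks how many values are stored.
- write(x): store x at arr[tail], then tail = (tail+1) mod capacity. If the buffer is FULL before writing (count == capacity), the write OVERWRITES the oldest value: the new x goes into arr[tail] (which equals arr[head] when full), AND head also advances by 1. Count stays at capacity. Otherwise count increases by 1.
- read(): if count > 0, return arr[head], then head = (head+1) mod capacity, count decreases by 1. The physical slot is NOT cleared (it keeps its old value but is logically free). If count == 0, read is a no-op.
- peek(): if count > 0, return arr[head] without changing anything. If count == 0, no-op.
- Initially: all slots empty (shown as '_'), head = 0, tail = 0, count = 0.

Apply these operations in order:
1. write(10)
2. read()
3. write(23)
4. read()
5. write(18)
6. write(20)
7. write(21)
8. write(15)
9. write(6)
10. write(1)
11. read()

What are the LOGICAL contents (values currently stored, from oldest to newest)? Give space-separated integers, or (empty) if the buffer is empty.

Answer: 21 15 6 1

Derivation:
After op 1 (write(10)): arr=[10 _ _ _ _] head=0 tail=1 count=1
After op 2 (read()): arr=[10 _ _ _ _] head=1 tail=1 count=0
After op 3 (write(23)): arr=[10 23 _ _ _] head=1 tail=2 count=1
After op 4 (read()): arr=[10 23 _ _ _] head=2 tail=2 count=0
After op 5 (write(18)): arr=[10 23 18 _ _] head=2 tail=3 count=1
After op 6 (write(20)): arr=[10 23 18 20 _] head=2 tail=4 count=2
After op 7 (write(21)): arr=[10 23 18 20 21] head=2 tail=0 count=3
After op 8 (write(15)): arr=[15 23 18 20 21] head=2 tail=1 count=4
After op 9 (write(6)): arr=[15 6 18 20 21] head=2 tail=2 count=5
After op 10 (write(1)): arr=[15 6 1 20 21] head=3 tail=3 count=5
After op 11 (read()): arr=[15 6 1 20 21] head=4 tail=3 count=4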